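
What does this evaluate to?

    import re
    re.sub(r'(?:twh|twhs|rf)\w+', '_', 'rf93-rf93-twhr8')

Each match is replaced by '_'.

'_-_-_'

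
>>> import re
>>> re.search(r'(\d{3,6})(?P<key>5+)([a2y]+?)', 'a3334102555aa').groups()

The match spans [2:12] → '334102555a'.
Captured: group 1 = '334102', group 2 = '555', group 3 = 'a'.

('334102', '555', 'a')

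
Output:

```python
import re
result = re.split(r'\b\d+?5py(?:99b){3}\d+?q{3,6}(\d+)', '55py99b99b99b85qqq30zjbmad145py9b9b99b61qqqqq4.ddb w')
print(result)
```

With a capturing group present, the delimiter's captured portion is kept in the result list.

['', '30', 'zjbmad145py9b9b99b61qqqqq4.ddb w']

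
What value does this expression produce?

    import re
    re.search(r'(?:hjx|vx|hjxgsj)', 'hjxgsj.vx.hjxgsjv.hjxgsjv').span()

The regex engine tests alternatives in the order written; an earlier branch that matches wins even if a later one would match more.
`re.search` scans for the first position where the pattern succeeds.
The match spans [0:3] → 'hjx'.

(0, 3)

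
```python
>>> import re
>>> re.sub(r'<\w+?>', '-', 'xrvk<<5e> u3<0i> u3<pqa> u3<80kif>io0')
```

'xrvk<- u3- u3- u3-io0'

Each match is replaced by '-'.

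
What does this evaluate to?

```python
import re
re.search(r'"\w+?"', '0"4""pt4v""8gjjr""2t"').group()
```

The match spans [1:4] → '"4"'.

'"4"'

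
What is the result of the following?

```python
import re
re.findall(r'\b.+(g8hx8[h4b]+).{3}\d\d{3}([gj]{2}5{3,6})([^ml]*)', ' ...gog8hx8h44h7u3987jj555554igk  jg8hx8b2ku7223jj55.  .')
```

This matches a word boundary (`\b`, zero-width); then one or more of any character; then the literal 'g8', then the literal 'hx8', then one or more of one of [h4b] (captured); then exactly 3 of any character, then a digit, then exactly 3 of a digit; then exactly 2 of one of [gj], then 3 to 6 of the literal '5' (captured); then zero or more of any character except [ml] (captured).
Walking the string: at [4:56] match 'gog8hx8h44h7u3987jj555554igk  jg8hx8b2ku7223jj55.  .', groups = ('g8hx8h44', 'jj55555', '4igk  jg8hx8b2ku7223jj55.  .').
3 groups means the one result is a tuple of 3 captured strings — 1 here.

[('g8hx8h44', 'jj55555', '4igk  jg8hx8b2ku7223jj55.  .')]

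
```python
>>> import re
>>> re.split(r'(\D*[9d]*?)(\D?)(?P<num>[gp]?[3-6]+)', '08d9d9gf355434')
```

['08d9d9', 'gf', '', '355434', '']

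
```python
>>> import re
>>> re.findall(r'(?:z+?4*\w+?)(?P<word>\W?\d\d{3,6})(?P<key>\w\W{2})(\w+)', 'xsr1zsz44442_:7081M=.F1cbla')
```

Multiple groups make `findall` return tuples — one 3-tuple for the one match.

[(':7081', 'M=.', 'F1cbla')]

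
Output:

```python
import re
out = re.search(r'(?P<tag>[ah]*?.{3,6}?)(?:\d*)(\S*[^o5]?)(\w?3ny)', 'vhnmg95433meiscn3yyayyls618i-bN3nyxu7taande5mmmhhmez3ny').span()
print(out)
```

The match spans [0:55] → 'vhnmg95433meiscn3yyayyls618i-bN3nyxu7taande5mmmhhmez3ny'.

(0, 55)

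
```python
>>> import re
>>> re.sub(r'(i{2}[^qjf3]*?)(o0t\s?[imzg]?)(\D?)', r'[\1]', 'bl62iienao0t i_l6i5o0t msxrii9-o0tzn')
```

'bl62[iiena]l6i5o0t msxr[ii9-]'

With the lazy modifier that quantifier settles for the fewest repetitions that let the rest of the pattern succeed (the atoms after it are unaffected and can still be greedy).
Each match is replaced using the text its own group 1 captured.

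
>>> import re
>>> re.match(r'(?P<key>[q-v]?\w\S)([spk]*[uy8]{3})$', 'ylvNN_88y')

None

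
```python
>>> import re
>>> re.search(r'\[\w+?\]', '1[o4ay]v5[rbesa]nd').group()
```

'[o4ay]'

The match spans [1:7] → '[o4ay]'.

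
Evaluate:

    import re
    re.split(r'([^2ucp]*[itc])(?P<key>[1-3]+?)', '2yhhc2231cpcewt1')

['2', 'yhhc', '2', '231cpc', 'ewt', '1', '']

This matches zero or more of any character except [2ucp], then one of [itc] (captured); then one or more of a character in [1-3] (lazy) (captured as 'key').
The `?` after the quantifier makes it lazy — it takes as little as possible before letting the rest of the pattern try.
Matches to split on: at [1:6] → 'yhhc2'; at [12:16] → 'ewt1'.
The group in the pattern means `split` returns the separators' captures alongside the pieces.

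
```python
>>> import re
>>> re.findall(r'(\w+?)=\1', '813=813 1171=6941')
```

['813']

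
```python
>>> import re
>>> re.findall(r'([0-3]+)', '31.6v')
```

['31']

`findall` collects group 1 from the one match (1 total).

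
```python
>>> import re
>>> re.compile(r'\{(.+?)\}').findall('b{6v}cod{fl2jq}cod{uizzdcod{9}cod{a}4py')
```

The `?` after the quantifier makes it lazy — it takes as little as possible before letting the rest of the pattern try.
`findall` collects group 1 from each match (4 total).

['6v', 'fl2jq', 'uizzdcod{9', 'a']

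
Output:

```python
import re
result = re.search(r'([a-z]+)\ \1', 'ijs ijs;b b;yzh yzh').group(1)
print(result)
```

The backreference `\1` re-matches whatever the first group consumed, character for character.
`search` walks the string left to right and returns the first match it finds.
The match spans [0:7] → 'ijs ijs'.
Captured: group 1 = 'ijs'.

ijs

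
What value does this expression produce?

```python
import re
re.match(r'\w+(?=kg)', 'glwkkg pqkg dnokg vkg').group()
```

'glwk'

`re.match` won't scan ahead — the pattern has to work from the very first character.
The match spans [0:4] → 'glwk'.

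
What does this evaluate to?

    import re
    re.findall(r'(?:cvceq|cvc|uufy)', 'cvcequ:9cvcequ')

['cvceq', 'cvceq']

Branches in `(...|...)` are attempted left-to-right; the first branch that allows the whole pattern to succeed is taken.
Walking the string: at [0:5] → 'cvceq'; at [8:13] → 'cvceq'.
Since nothing is captured, `findall` lists the 2 matched substrings directly.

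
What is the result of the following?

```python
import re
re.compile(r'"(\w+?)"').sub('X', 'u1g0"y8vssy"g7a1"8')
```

'u1g0Xg7a1"8'

Every occurrence is swapped for 'X'.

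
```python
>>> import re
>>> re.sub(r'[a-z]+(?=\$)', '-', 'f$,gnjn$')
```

The lookaround is zero-width — it requires the adjacent text to match without consuming it, so the asserted text isn't part of the match.
Every occurrence is swapped for '-'.

'-$,-$'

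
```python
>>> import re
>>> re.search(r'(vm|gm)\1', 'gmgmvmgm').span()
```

A backreference is literal: `\1` must see the identical characters the first group matched.
The match spans [0:4] → 'gmgm'.

(0, 4)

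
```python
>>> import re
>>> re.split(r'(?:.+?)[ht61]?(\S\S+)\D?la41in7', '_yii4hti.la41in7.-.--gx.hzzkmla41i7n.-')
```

['', 'yii4hti.', '.-.--gx.hzzkmla41i7n.-']

The `?` after the quantifier makes it lazy — it takes as little as possible before letting the rest of the pattern try.
Because the pattern has a capturing group, `split` also inserts each captured text between the pieces.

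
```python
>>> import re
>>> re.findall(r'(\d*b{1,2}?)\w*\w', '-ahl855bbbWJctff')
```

This matches zero or more of a digit, then 1 to 2 of a literal 'b' (lazy) (captured); then zero or more of a word character, then a word character.
Because the quantifier is non-greedy, it stops expanding at the earliest point where the rest of the pattern can succeed.
Matches: at [4:16] match '855bbbWJctff', group 1 = '855b'.
`findall` collects group 1 from the one match (1 total).

['855b']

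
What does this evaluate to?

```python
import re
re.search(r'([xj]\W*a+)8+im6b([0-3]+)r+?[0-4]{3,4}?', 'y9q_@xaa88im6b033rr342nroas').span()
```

(5, 22)

Pattern: one of [xj], then zero or more of a non-word character, then one or more of a literal 'a' (captured); then one or more of a literal '8', then the literal 'i', then the literal 'm6b'; then one or more of a character in [0-3] (captured); then one or more of the literal 'r' (lazy), then 3 to 4 of a character in [0-4] (lazy).
`re.search` scans for the first position where the pattern succeeds.
The match spans [5:22] → 'xaa88im6b033rr342'.
Captured: group 1 = 'xaa', group 2 = '033'.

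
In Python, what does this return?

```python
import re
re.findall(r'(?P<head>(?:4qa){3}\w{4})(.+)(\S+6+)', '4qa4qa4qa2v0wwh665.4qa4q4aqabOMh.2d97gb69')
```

Pattern: the literal '4qa' repeated 3 times, then exactly 4 of a word character (captured as 'head'); then one or more of any character (captured); then one or more of a non-whitespace character, then one or more of the literal '6' (captured).
Matches: at [0:40] match '4qa4qa4qa2v0wwh665.4qa4q4aqabOMh.2d97gb6', groups = ('4qa4qa4qa2v0w', 'wh665.4qa4q4aqabOMh.2d97g', 'b6').
3 groups means the one result is a tuple of 3 captured strings — 1 here.

[('4qa4qa4qa2v0w', 'wh665.4qa4q4aqabOMh.2d97g', 'b6')]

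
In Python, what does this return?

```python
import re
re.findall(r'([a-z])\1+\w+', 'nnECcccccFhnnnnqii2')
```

The backreference `\1` re-matches whatever the first group consumed, character for character.
Matches: at [0:19] match 'nnECcccccFhnnnnqii2', group 1 = 'n'.
One capturing group, so `findall` returns just the captured substring from the one match — 1 in all.

['n']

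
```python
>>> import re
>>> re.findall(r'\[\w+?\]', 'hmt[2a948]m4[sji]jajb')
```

['[2a948]', '[sji]']

`findall` yields the raw match text (2 of them) because the pattern has no groups.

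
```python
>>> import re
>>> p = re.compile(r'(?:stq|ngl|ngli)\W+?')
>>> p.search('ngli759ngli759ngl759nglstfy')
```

Here nothing in the string fits, so the call returns None.

None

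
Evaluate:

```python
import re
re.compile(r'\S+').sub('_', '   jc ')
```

'   _ '

Every occurrence is swapped for '_'.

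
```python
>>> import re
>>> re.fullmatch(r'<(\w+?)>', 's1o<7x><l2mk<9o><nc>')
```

`re.fullmatch` requires the pattern to consume the entire string.
Here the pattern can't cover the whole string, so the call returns None.

None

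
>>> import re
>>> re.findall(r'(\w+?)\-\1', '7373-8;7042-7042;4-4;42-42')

['7042', '4', '42']

After group 1 captures some text, `\1` only succeeds where that same text appears again.
Because there's exactly one group, `findall` drops the full match and keeps group 1 from each hit.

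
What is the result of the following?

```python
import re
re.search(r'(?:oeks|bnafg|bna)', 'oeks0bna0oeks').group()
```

'oeks'

Unlike `match`, `search` isn't anchored — it looks for the pattern anywhere in the string.
The match spans [0:4] → 'oeks'.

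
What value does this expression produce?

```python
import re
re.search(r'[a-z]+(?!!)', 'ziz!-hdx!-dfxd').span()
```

Because the assertion is negative and zero-width, positions next to the forbidden text are skipped.
The match spans [0:2] → 'zi'.

(0, 2)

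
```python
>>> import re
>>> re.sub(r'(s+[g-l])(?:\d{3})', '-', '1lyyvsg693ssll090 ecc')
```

'1lyyv-ssll090 ecc'

This matches one or more of the literal 's', then a character in [g-l] (captured); then exactly 3 of a digit (non-capturing group).
Matches: at [5:10] → 'sg693'.
`sub` substitutes '-' at each match site.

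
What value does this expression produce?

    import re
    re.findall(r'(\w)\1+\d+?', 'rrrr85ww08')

A backreference is literal: `\1` must see the identical characters the first group matched.
Walking the string: at [0:5] match 'rrrr8', group 1 = 'r'; at [6:9] match 'ww0', group 1 = 'w'.
One capturing group, so `findall` returns just the captured substring from each match — 2 in all.

['r', 'w']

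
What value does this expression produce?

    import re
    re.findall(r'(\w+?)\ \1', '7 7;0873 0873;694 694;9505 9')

After group 1 captures some text, `\1` only succeeds where that same text appears again.
Because there's exactly one group, `findall` drops the full match and keeps group 1 from each hit.

['7', '0873', '694']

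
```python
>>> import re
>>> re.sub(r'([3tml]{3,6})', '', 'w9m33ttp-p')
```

'w9p-p'

This matches 3 to 6 of one of [3tml] (captured).
`sub` substitutes '' at each match site.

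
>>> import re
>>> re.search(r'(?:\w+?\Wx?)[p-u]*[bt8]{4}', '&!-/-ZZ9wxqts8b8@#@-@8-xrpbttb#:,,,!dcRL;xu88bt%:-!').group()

'8-xrpbttb'

Pattern: one or more of a word character (lazy), then a non-word character, then optionally a literal 'x' (non-capturing group); then zero or more of a character in [p-u], then exactly 4 of one of [bt8].
The match spans [21:30] → '8-xrpbttb'.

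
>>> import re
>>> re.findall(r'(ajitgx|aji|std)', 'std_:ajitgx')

Alternation tries branches left to right and keeps the first one that lets the overall match succeed at that position.
Matches: at [0:3] match 'std', group 1 = 'std'; at [5:11] match 'ajitgx', group 1 = 'ajitgx'.
With a single group, `findall` returns only what that group captured — 2 items.

['std', 'ajitgx']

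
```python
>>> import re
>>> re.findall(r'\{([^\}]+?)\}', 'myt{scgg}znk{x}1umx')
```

['scgg', 'x']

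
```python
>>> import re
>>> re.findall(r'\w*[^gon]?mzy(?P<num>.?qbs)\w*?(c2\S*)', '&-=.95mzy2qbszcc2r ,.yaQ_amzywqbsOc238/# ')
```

[('2qbs', 'c2r'), ('wqbs', 'c238/#')]

This matches zero or more of a word character, then optionally any character except [gon], then the literal 'mzy'; then optionally any character, then the literal 'qbs' (captured as 'num'); then zero or more of a word character (lazy); then the literal 'c2', then zero or more of a non-whitespace character (captured).
Walking the string: at [4:18] match '95mzy2qbszcc2r', groups = ('2qbs', 'c2r'); at [21:40] match 'yaQ_amzywqbsOc238/#', groups = ('wqbs', 'c238/#').
`findall` packs the 2 group values into a tuple for every match.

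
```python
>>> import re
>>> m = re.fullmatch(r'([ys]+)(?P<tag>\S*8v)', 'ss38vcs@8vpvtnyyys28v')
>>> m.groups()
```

Pattern: one or more of one of [ys] (captured); then zero or more of a non-whitespace character, then the literal '8v' (captured as 'tag').
`re.fullmatch` requires the pattern to consume the entire string.
The match spans [0:21] → 'ss38vcs@8vpvtnyyys28v'.
Captured: group 1 = 'ss', group 2 = '38vcs@8vpvtnyyys28v'.

('ss', '38vcs@8vpvtnyyys28v')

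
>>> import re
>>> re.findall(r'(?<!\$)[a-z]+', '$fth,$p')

['th']

The negative lookaround is zero-width — it rules out positions where the adjacent text would match, without consuming anything.
Walking the string: at [2:4] → 'th'.
`findall` yields the raw match text (1 of them) because the pattern has no groups.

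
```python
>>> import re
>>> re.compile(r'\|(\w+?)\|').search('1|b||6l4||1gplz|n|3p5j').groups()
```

('b',)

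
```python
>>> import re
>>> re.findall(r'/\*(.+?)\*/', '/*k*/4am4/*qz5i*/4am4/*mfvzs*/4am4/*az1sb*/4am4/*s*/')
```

['k', 'qz5i', 'mfvzs', 'az1sb', 's']

With the lazy modifier that quantifier settles for the fewest repetitions that let the rest of the pattern succeed (the atoms after it are unaffected and can still be greedy).
`findall` collects group 1 from each match (5 total).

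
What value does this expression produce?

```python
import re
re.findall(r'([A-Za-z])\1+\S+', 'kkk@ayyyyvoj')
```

The backreference `\1` re-matches whatever the first group consumed, character for character.
Because there's exactly one group, `findall` drops the full match and keeps group 1 from the one hit.

['k']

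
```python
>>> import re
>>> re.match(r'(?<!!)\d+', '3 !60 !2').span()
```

(0, 1)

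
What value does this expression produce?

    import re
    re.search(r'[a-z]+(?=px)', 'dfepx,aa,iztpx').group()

'dfe'

Because the assertion is zero-width, the text it checks is not consumed and won't appear in the result.
The match spans [0:3] → 'dfe'.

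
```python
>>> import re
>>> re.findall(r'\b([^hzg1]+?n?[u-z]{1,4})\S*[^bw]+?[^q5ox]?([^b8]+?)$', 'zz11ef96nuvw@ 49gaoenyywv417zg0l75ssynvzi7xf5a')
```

[]

Multiple groups make `findall` return tuples — one 2-tuple for each match.
Nothing in the string satisfies the pattern, so the list is empty.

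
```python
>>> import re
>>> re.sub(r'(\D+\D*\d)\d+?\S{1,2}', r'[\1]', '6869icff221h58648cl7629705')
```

'6869[icff2]58648[cl7]705'

Pattern: one or more of a non-digit, then zero or more of a non-digit, then a digit (captured); then one or more of a digit (lazy), then 1 to 2 of a non-whitespace character.
A `+?`/`*?`/`{m,n}?` starts at its minimum and grows only as far as needed for what follows to match.
Matches: at [4:12] → 'icff221h'; at [17:23] → 'cl7629'.
Each match is replaced using the text its own group 1 captured.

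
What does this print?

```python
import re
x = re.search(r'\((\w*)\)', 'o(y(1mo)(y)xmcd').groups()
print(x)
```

`search` walks the string left to right and returns the first match it finds.
The match spans [3:8] → '(1mo)'.
Captured: group 1 = '1mo'.

('1mo',)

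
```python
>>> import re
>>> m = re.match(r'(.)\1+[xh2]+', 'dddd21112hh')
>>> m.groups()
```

The match spans [0:5] → 'dddd2'.
Captured: group 1 = 'd'.

('d',)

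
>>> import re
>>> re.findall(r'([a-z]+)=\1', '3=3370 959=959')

[]

`\1` has to match the exact text group 1 already captured.
With a single group, `findall` returns only what that group captured — 0 items.
Nothing in the string satisfies the pattern, so the list is empty.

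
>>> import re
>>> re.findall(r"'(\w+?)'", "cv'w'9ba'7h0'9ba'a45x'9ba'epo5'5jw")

Because there's exactly one group, `findall` drops the full match and keeps group 1 from each hit.

['w', '7h0', 'a45x', 'epo5']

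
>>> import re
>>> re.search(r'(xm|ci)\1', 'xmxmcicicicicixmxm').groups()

`\1` has to match the exact text group 1 already captured.
`re.search` scans for the first position where the pattern succeeds.
The match spans [0:4] → 'xmxm'.
Captured: group 1 = 'xm'.

('xm',)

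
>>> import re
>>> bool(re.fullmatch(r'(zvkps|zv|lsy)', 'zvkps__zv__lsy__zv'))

For `fullmatch`, every character of the input must be accounted for by the pattern.
Here the pattern can't cover the whole string, so the call returns None, and `bool(None)` is False.

False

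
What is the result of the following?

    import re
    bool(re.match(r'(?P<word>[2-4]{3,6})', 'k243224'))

False

This matches 3 to 6 of a character in [2-4] (captured as 'word').
`re.match` won't scan ahead — the pattern has to work from the very first character.
Here the string doesn't start with a match, so the call returns None, and `bool(None)` is False.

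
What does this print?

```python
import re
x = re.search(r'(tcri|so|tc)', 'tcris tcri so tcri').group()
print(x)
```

tcri

Alternation isn't longest-match — the leftmost alternative that fits at this position is chosen.
`re.search` scans for the first position where the pattern succeeds.
The match spans [0:4] → 'tcri'.
Captured: group 1 = 'tcri'.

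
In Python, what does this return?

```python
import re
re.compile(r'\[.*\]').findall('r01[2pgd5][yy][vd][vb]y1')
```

['[2pgd5][yy][vd][vb]']

Matches: at [3:22] → '[2pgd5][yy][vd][vb]'.
With no groups in the pattern, `findall` gives back each whole match — 1 here.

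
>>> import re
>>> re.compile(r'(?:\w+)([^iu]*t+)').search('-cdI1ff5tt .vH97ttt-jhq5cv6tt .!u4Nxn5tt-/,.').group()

'cdI1ff5tt .vH97ttt-jhq5cv6tt'

The match spans [1:29] → 'cdI1ff5tt .vH97ttt-jhq5cv6tt'.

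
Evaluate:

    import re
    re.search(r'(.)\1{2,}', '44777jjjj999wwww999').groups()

('7',)

The match spans [2:5] → '777'.
Captured: group 1 = '7'.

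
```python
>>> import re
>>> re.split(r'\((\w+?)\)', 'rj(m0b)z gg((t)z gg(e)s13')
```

['rj', 'm0b', 'z gg(', 't', 'z gg', 'e', 's13']

Because the pattern has a capturing group, `split` also inserts each captured text between the pieces.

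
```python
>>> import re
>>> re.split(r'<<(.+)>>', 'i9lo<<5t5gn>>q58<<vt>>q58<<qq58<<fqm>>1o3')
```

['i9lo', '5t5gn>>q58<<vt>>q58<<qq58<<fqm', '1o3']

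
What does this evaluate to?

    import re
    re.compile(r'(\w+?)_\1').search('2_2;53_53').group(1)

After group 1 captures some text, `\1` only succeeds where that same text appears again.
`search` walks the string left to right and returns the first match it finds.
The match spans [0:3] → '2_2'.
Captured: group 1 = '2'.

'2'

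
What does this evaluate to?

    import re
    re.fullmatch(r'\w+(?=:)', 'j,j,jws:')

The positive lookaround only admits positions where the adjacent text matches; those characters stay outside the span.
`re.fullmatch` is like wrapping the pattern in `^…$` (in single-line mode).
Here there's no way to consume every character, so the call returns None.

None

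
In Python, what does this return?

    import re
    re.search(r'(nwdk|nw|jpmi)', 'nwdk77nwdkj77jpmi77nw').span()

Alternation isn't longest-match — the leftmost alternative that fits at this position is chosen.
The match spans [0:4] → 'nwdk'.

(0, 4)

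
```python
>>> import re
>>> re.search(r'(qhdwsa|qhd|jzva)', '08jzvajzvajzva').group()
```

'jzva'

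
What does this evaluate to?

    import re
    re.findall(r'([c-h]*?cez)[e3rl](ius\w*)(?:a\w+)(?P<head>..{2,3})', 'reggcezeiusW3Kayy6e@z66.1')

With 3 capturing groups, `findall` returns a 3-tuple per match.

[('eggcez', 'iusW3K', '@z66')]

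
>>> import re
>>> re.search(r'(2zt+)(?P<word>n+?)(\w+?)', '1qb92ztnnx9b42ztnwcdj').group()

'2ztnn'

Pattern: the literal '2z', then one or more of a literal 't' (captured); then one or more of a literal 'n' (lazy) (captured as 'word'); then one or more of a word character (lazy) (captured).
A non-greedy quantifier consumes as few characters as it can — just enough that the remainder of the pattern still matches from where it stops; whatever follows it matches normally.
Unlike `match`, `search` isn't anchored — it looks for the pattern anywhere in the string.
The match spans [4:9] → '2ztnn'.
Captured: group 1 = '2zt', group 2 = 'n', group 3 = 'n'.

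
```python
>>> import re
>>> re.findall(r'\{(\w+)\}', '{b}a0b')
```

['b']

Walking the string: at [0:3] match '{b}', group 1 = 'b'.
`findall` collects group 1 from the one match (1 total).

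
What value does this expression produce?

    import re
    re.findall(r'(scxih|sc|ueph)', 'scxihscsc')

`|` is ordered: at each position the engine commits to the first alternative that works.
Because there's exactly one group, `findall` drops the full match and keeps group 1 from each hit.

['scxih', 'sc', 'sc']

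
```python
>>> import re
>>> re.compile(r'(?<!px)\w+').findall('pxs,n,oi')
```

['pxs', 'n', 'oi']

`(?!…)`/`(?<!…)` only lets a position through if the neighbouring text does NOT match; no characters are consumed.
With no groups in the pattern, `findall` gives back each whole match — 3 here.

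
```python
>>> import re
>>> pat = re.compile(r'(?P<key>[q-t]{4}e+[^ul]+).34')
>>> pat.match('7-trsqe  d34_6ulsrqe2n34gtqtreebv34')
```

None

`re.match` only tries the pattern at the start of the string.
Here the string doesn't start with a match, so the call returns None.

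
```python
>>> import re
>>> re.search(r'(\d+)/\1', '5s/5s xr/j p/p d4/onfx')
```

The backreference `\1` re-matches whatever the first group consumed, character for character.
`search` walks the string left to right and returns the first match it finds.
Here nothing in the string fits, so the call returns None.

None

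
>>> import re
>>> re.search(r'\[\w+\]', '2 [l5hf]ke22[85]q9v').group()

Unlike `match`, `search` isn't anchored — it looks for the pattern anywhere in the string.
The match spans [2:8] → '[l5hf]'.

'[l5hf]'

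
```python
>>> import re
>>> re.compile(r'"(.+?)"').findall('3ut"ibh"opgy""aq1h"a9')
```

Matches: at [3:8] match '"ibh"', group 1 = 'ibh'; at [12:19] match '""aq1h"', group 1 = '"aq1h'.
One capturing group, so `findall` returns just the captured substring from each match — 2 in all.

['ibh', '"aq1h']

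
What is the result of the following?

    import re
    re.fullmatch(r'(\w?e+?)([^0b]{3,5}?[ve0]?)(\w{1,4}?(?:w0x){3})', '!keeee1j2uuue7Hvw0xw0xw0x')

None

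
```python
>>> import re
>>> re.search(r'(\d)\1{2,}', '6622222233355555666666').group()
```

After group 1 captures some text, `\1` only succeeds where that same text appears again.
The match spans [2:8] → '222222'.

'222222'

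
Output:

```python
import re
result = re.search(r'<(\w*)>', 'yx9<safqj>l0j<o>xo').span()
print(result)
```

(3, 10)

The match spans [3:10] → '<safqj>'.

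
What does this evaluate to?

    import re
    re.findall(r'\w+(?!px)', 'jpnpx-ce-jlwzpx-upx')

['jpnpx', 'ce', 'jlwzpx', 'upx']

A negative assertion filters positions out without eating any characters.
Matches: at [0:5] → 'jpnpx'; at [6:8] → 'ce'; at [9:15] → 'jlwzpx'; at [16:19] → 'upx'.
No capturing groups, so `findall` returns the 4 full match strings.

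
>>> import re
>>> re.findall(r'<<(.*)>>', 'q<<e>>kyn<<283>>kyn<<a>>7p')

['e>>kyn<<283>>kyn<<a']

Matches: at [1:24] match '<<e>>kyn<<283>>kyn<<a>>', group 1 = 'e>>kyn<<283>>kyn<<a'.
Because there's exactly one group, `findall` drops the full match and keeps group 1 from the one hit.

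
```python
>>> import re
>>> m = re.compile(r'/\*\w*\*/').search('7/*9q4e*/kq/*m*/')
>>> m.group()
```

Unlike `match`, `search` isn't anchored — it looks for the pattern anywhere in the string.
The match spans [1:9] → '/*9q4e*/'.

'/*9q4e*/'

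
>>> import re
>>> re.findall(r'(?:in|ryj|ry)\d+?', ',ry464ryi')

['ry4']

Matches: at [1:4] → 'ry4'.
With no groups in the pattern, `findall` gives back each whole match — 1 here.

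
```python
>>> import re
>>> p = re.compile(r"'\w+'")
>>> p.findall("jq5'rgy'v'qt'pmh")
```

["'rgy'", "'qt'"]

Scanning left to right: at [3:8] → "'rgy'"; at [9:13] → "'qt'".
`findall` yields the raw match text (2 of them) because the pattern has no groups.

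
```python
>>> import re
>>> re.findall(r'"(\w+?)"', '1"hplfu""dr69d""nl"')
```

Walking the string: at [1:8] match '"hplfu"', group 1 = 'hplfu'; at [8:15] match '"dr69d"', group 1 = 'dr69d'; at [15:19] match '"nl"', group 1 = 'nl'.
Because there's exactly one group, `findall` drops the full match and keeps group 1 from each hit.

['hplfu', 'dr69d', 'nl']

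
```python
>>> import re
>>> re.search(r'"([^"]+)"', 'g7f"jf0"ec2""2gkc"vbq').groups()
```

`re.search` tries every starting position until one works.
The match spans [3:8] → '"jf0"'.
Captured: group 1 = 'jf0'.

('jf0',)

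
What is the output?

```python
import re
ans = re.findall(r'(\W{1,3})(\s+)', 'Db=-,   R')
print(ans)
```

Pattern: 1 to 3 of a non-word character (captured); then one or more of whitespace (captured).
Scanning left to right: at [2:8] match '=-,   ', groups = ('=-,', '   ').
Multiple groups make `findall` return tuples — one 2-tuple for the one match.

[('=-,', '   ')]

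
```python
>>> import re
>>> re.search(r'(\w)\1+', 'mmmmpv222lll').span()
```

(0, 4)

The backreference `\1` re-matches whatever the first group consumed, character for character.
`search` walks the string left to right and returns the first match it finds.
The match spans [0:4] → 'mmmm'.
Captured: group 1 = 'm'.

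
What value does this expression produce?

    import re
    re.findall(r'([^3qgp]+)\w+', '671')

['67']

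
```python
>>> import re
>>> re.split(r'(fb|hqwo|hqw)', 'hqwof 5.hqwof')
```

Alternation isn't longest-match — the leftmost alternative that fits at this position is chosen.
Matches to split on: at [0:4] → 'hqwo'; at [8:12] → 'hqwo'.
The group in the pattern means `split` returns the separators' captures alongside the pieces.

['', 'hqwo', 'f 5.', 'hqwo', 'f']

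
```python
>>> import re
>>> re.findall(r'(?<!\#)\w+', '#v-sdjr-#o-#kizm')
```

['sdjr', 'izm']

A negative assertion filters positions out without eating any characters.
`findall` yields the raw match text (2 of them) because the pattern has no groups.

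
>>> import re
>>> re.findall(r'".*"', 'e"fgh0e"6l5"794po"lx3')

['"fgh0e"6l5"794po"']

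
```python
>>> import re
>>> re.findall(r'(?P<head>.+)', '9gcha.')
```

The pattern matches one or more of any character (captured as 'head').
One capturing group, so `findall` returns just the captured substring from the one match — 1 in all.

['9gcha.']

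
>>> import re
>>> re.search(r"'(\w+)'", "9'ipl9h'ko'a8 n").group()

"'ipl9h'"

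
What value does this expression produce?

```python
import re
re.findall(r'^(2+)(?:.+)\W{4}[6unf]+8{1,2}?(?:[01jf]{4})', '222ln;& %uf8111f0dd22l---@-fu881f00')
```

This matches anchored at the start of the string; then one or more of a literal '2' (captured); then one or more of any character (non-capturing group); then exactly 4 of a non-word character, then one or more of one of [6unf], then 1 to 2 of the literal '8' (lazy); then exactly 4 of one of [01jf] (non-capturing group).
One capturing group, so `findall` returns just the captured substring from the one match — 1 in all.

['222']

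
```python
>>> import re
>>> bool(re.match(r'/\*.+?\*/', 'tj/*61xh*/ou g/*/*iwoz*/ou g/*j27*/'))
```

`re.match` only tries the pattern at the start of the string.
Here the string doesn't start with a match, so the call returns None, and `bool(None)` is False.

False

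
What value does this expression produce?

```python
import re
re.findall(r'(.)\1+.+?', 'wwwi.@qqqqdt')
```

['w', 'q']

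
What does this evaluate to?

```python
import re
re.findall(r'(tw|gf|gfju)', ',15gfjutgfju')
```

['gf', 'gf']

The regex engine tests alternatives in the order written; an earlier branch that matches wins even if a later one would match more.
`findall` collects group 1 from each match (2 total).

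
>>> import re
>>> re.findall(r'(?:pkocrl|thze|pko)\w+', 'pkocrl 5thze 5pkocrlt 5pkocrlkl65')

['pkocrl', 'pkocrlt', 'pkocrlkl65']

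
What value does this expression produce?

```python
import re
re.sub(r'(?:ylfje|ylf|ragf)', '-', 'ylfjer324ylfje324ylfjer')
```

'-r324-324-r'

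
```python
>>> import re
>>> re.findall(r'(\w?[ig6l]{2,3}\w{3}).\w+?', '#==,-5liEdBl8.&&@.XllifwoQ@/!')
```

The pattern matches optionally a word character, then 2 to 3 of one of [ig6l], then exactly 3 of a word character (captured); then any character, then one or more of a word character (lazy).
One capturing group, so `findall` returns just the captured substring from each match — 2 in all.

['5liEdB', 'Xllifw']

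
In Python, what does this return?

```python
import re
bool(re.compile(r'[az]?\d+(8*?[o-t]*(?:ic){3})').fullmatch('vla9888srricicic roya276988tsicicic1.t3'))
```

False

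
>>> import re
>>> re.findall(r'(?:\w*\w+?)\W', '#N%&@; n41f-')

['N%', 'n41f-']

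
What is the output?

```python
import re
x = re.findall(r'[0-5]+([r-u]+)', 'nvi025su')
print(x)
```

['su']

With a single group, `findall` returns only what that group captured — 1 item.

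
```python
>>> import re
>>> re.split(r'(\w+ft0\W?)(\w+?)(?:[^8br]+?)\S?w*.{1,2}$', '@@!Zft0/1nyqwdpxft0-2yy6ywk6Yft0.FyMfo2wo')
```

The pattern matches one or more of a word character, then the literal 'ft0', then optionally a non-word character (captured); then one or more of a word character (lazy) (captured); then one or more of any character except [8br] (lazy) (non-capturing group); then optionally a non-whitespace character, then zero or more of a literal 'w', then 1 to 2 of any character; then anchored at the end.
Because the quantifier is non-greedy, it stops expanding at the earliest point where the rest of the pattern can succeed.
Matches to split on: at [3:41] → 'Zft0/1nyqwdpxft0-2yy6ywk6Yft0.FyMfo2wo'.
With a capturing group present, the delimiter's captured portion is kept in the result list.

['@@!', 'Zft0/', '1', '']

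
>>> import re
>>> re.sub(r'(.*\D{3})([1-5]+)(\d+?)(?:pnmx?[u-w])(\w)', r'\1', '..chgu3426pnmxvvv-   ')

This matches zero or more of any character, then exactly 3 of a non-digit (captured); then one or more of a character in [1-5] (captured); then one or more of a digit (lazy) (captured); then the literal 'pnm', then optionally a literal 'x', then a character in [u-w] (non-capturing group); then a word character (captured).
Matches: at [0:16] → '..chgu3426pnmxvv'.
The replacement refers to a captured group, so each match is rewritten using its own captured text.

'..chguv-   '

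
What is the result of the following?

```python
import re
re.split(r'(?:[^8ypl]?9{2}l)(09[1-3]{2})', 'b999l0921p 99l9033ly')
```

['b', '0921', 'p 99l9033ly']

This matches optionally any character except [8ypl], then exactly 2 of a literal '9', then the literal 'l' (non-capturing group); then the literal '09', then exactly 2 of a character in [1-3] (captured).
Matches to split on: at [1:9] → '999l0921'.
`re.split` interleaves the captured-group text with the surrounding fragments.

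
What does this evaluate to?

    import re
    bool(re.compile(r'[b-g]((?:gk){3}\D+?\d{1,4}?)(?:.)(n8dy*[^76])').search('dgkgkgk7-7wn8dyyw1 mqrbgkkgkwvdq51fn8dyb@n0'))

False

Here the pattern never matches, so the call returns None, and `bool(None)` is False.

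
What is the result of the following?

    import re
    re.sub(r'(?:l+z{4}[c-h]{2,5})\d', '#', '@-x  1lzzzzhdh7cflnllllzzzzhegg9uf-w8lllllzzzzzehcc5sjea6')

'@-x  1#cfln#uf-w8lllllzzzzzehcc5sjea6'

The pattern matches one or more of a literal 'l', then exactly 4 of a literal 'z', then 2 to 5 of a character in [c-h] (non-capturing group); then a digit.
Matches: at [6:15] → 'lzzzzhdh7'; at [19:32] → 'llllzzzzhegg9'.
Every occurrence is swapped for '#'.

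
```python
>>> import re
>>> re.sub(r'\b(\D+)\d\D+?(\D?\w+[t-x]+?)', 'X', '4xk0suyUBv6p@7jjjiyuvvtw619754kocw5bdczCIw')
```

Every occurrence is swapped for 'X'.

'4xk0suyUBv6pX'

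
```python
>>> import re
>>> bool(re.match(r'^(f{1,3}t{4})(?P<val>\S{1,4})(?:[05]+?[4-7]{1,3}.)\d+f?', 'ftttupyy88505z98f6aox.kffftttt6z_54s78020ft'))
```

This matches anchored at the start of the string; then 1 to 3 of a literal 'f', then exactly 4 of the literal 't' (captured); then 1 to 4 of a non-whitespace character (captured as 'val'); then one or more of one of [05] (lazy), then 1 to 3 of a character in [4-7], then any character (non-capturing group); then one or more of a digit, then optionally the literal 'f'.
With `match`, the pattern is implicitly anchored at the beginning.
Here the string doesn't start with a match, so the call returns None, and `bool(None)` is False.

False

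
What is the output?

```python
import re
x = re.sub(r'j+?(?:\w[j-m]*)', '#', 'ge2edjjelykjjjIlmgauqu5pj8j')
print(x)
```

ge2ed#elyk#Ilmgauqu5p#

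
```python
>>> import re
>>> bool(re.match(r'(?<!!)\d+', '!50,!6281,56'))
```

Because the assertion is negative and zero-width, positions next to the forbidden text are skipped.
With `match`, the pattern is implicitly anchored at the beginning.
Here the pattern fails at index 0, so the call returns None, and `bool(None)` is False.

False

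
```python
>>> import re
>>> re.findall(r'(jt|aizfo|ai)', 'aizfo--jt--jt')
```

['aizfo', 'jt', 'jt']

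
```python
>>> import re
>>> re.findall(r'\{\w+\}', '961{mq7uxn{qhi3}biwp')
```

Matches: at [10:16] → '{qhi3}'.
`findall` yields the raw match text (1 of them) because the pattern has no groups.

['{qhi3}']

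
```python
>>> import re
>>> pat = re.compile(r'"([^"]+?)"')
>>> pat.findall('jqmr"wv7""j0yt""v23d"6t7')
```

Scanning left to right: at [4:9] match '"wv7"', group 1 = 'wv7'; at [9:15] match '"j0yt"', group 1 = 'j0yt'; at [15:21] match '"v23d"', group 1 = 'v23d'.
With a single group, `findall` returns only what that group captured — 3 items.

['wv7', 'j0yt', 'v23d']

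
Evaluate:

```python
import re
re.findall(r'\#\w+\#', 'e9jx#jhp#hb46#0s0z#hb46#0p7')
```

Matches: at [4:9] → '#jhp#'; at [13:19] → '#0s0z#'.
No capturing groups, so `findall` returns the 2 full match strings.

['#jhp#', '#0s0z#']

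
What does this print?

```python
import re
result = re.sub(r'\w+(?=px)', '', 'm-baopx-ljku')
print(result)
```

m-px-ljku

Because the assertion is zero-width, the text it checks is not consumed and won't appear in the result.
Matches: at [2:5] → 'bao'.
Each match is replaced by ''.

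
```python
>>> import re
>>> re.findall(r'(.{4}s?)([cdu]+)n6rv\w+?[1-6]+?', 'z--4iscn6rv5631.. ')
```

Pattern: exactly 4 of any character, then optionally a literal 's' (captured); then one or more of one of [cdu] (captured); then the literal 'n6', then the literal 'rv', then one or more of a word character (lazy); then one or more of a character in [1-6] (lazy).
Matches: at [1:13] match '--4iscn6rv56', groups = ('--4is', 'c').
2 groups means the one result is a tuple of 2 captured strings — 1 here.

[('--4is', 'c')]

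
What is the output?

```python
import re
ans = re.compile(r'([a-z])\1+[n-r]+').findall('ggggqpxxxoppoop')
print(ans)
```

The backreference `\1` re-matches whatever the first group consumed, character for character.
Matches: at [0:6] match 'ggggqp', group 1 = 'g'; at [6:15] match 'xxxoppoop', group 1 = 'x'.
`findall` collects group 1 from each match (2 total).

['g', 'x']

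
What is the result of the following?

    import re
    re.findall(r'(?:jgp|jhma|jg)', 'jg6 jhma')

['jg', 'jhma']

Scanning left to right: at [0:2] → 'jg'; at [4:8] → 'jhma'.
Since nothing is captured, `findall` lists the 2 matched substrings directly.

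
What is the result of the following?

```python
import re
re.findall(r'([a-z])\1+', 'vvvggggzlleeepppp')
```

`\1` is not a pattern — it's the concrete string captured by group 1, re-applied verbatim.
One capturing group, so `findall` returns just the captured substring from each match — 5 in all.

['v', 'g', 'l', 'e', 'p']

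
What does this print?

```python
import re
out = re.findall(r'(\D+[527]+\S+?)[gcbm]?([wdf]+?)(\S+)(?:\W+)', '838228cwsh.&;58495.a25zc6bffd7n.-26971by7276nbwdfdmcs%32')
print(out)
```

[('cwsh.&;58495.a25zc6', 'f', 'fd7n.-26971by7276nbwdfdmcs')]

Pattern: one or more of a non-digit, then one or more of one of [527], then one or more of a non-whitespace character (lazy) (captured); then optionally one of [gcbm]; then one or more of one of [wdf] (lazy) (captured); then one or more of a non-whitespace character (captured); then one or more of a non-word character (non-capturing group).
With the lazy modifier that quantifier settles for the fewest repetitions that let the rest of the pattern succeed (the atoms after it are unaffected and can still be greedy).
Matches: at [6:54] match 'cwsh.&;58495.a25zc6bffd7n.-26971by7276nbwdfdmcs%', groups = ('cwsh.&;58495.a25zc6', 'f', 'fd7n.-26971by7276nbwdfdmcs').
`findall` packs the 3 group values into a tuple for every match.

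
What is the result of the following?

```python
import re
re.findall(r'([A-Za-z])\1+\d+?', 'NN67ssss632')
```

['N', 's']

A backreference is literal: `\1` must see the identical characters the first group matched.
Scanning left to right: at [0:3] match 'NN6', group 1 = 'N'; at [4:9] match 'ssss6', group 1 = 's'.
`findall` collects group 1 from each match (2 total).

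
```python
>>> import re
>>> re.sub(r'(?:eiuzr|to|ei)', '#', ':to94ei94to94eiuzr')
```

':#94#94#94#'

`|` is ordered: at each position the engine commits to the first alternative that works.
Each match is replaced by '#'.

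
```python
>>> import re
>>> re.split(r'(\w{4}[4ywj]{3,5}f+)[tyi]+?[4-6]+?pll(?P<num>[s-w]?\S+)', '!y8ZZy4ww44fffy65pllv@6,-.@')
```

['!y', '8ZZy4ww44fff', 'v@6,-.@', '']

Pattern: exactly 4 of a word character, then 3 to 5 of one of [4ywj], then one or more of the literal 'f' (captured); then one or more of one of [tyi] (lazy), then one or more of a character in [4-6] (lazy), then the literal 'pll'; then optionally a character in [s-w], then one or more of a non-whitespace character (captured as 'num').
Matches to split on: at [2:27] → '8ZZy4ww44fffy65pllv@6,-.@'.
`re.split` interleaves the captured-group text with the surrounding fragments.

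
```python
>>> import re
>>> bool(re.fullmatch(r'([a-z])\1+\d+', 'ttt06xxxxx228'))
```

For `fullmatch`, every character of the input must be accounted for by the pattern.
Here there's no way to consume every character, so the call returns None, and `bool(None)` is False.

False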